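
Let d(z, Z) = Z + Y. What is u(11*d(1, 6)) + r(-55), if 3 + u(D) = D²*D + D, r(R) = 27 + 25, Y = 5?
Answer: 1771731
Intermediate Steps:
d(z, Z) = 5 + Z (d(z, Z) = Z + 5 = 5 + Z)
r(R) = 52
u(D) = -3 + D + D³ (u(D) = -3 + (D²*D + D) = -3 + (D³ + D) = -3 + (D + D³) = -3 + D + D³)
u(11*d(1, 6)) + r(-55) = (-3 + 11*(5 + 6) + (11*(5 + 6))³) + 52 = (-3 + 11*11 + (11*11)³) + 52 = (-3 + 121 + 121³) + 52 = (-3 + 121 + 1771561) + 52 = 1771679 + 52 = 1771731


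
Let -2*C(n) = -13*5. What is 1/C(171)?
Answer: 2/65 ≈ 0.030769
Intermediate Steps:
C(n) = 65/2 (C(n) = -(-13)*5/2 = -½*(-65) = 65/2)
1/C(171) = 1/(65/2) = 2/65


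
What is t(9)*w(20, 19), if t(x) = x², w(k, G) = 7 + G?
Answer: 2106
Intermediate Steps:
t(9)*w(20, 19) = 9²*(7 + 19) = 81*26 = 2106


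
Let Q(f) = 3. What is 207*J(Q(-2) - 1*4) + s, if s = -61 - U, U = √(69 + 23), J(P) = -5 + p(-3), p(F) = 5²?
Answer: 4079 - 2*√23 ≈ 4069.4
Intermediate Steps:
p(F) = 25
J(P) = 20 (J(P) = -5 + 25 = 20)
U = 2*√23 (U = √92 = 2*√23 ≈ 9.5917)
s = -61 - 2*√23 ≈ -70.592
207*J(Q(-2) - 1*4) + s = 207*20 + (-61 - 2*√23) = 4140 + (-61 - 2*√23) = 4079 - 2*√23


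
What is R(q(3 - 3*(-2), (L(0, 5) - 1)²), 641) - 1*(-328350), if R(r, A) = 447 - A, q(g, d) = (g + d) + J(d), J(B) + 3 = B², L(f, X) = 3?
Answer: 328156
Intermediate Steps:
J(B) = -3 + B²
q(g, d) = -3 + d + g + d² (q(g, d) = (g + d) + (-3 + d²) = (d + g) + (-3 + d²) = -3 + d + g + d²)
R(q(3 - 3*(-2), (L(0, 5) - 1)²), 641) - 1*(-328350) = (447 - 1*641) - 1*(-328350) = (447 - 641) + 328350 = -194 + 328350 = 328156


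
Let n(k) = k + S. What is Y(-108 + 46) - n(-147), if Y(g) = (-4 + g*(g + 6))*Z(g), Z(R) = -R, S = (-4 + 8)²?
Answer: 215147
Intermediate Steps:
S = 16 (S = 4² = 16)
n(k) = 16 + k (n(k) = k + 16 = 16 + k)
Y(g) = -g*(-4 + g*(6 + g)) (Y(g) = (-4 + g*(g + 6))*(-g) = (-4 + g*(6 + g))*(-g) = -g*(-4 + g*(6 + g)))
Y(-108 + 46) - n(-147) = (-108 + 46)*(4 - (-108 + 46)² - 6*(-108 + 46)) - (16 - 147) = -62*(4 - 1*(-62)² - 6*(-62)) - 1*(-131) = -62*(4 - 1*3844 + 372) + 131 = -62*(4 - 3844 + 372) + 131 = -62*(-3468) + 131 = 215016 + 131 = 215147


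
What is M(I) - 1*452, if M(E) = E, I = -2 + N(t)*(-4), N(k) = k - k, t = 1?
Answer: -454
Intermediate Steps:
N(k) = 0
I = -2 (I = -2 + 0*(-4) = -2 + 0 = -2)
M(I) - 1*452 = -2 - 1*452 = -2 - 452 = -454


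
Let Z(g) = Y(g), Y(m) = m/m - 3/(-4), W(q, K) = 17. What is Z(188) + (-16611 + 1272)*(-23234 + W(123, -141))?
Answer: 1424502259/4 ≈ 3.5613e+8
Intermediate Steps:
Y(m) = 7/4 (Y(m) = 1 - 3*(-1/4) = 1 + 3/4 = 7/4)
Z(g) = 7/4
Z(188) + (-16611 + 1272)*(-23234 + W(123, -141)) = 7/4 + (-16611 + 1272)*(-23234 + 17) = 7/4 - 15339*(-23217) = 7/4 + 356125563 = 1424502259/4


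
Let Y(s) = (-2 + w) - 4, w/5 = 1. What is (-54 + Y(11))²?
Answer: 3025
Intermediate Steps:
w = 5 (w = 5*1 = 5)
Y(s) = -1 (Y(s) = (-2 + 5) - 4 = 3 - 4 = -1)
(-54 + Y(11))² = (-54 - 1)² = (-55)² = 3025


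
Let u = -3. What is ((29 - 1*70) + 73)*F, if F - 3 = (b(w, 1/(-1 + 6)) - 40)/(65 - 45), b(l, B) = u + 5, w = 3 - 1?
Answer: 176/5 ≈ 35.200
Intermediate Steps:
w = 2
b(l, B) = 2 (b(l, B) = -3 + 5 = 2)
F = 11/10 (F = 3 + (2 - 40)/(65 - 45) = 3 - 38/20 = 3 - 38*1/20 = 3 - 19/10 = 11/10 ≈ 1.1000)
((29 - 1*70) + 73)*F = ((29 - 1*70) + 73)*(11/10) = ((29 - 70) + 73)*(11/10) = (-41 + 73)*(11/10) = 32*(11/10) = 176/5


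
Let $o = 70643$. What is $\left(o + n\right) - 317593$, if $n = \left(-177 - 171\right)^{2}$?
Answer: $-125846$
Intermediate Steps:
$n = 121104$ ($n = \left(-348\right)^{2} = 121104$)
$\left(o + n\right) - 317593 = \left(70643 + 121104\right) - 317593 = 191747 - 317593 = -125846$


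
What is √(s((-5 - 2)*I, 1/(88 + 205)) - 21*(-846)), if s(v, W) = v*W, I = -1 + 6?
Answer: √1525183079/293 ≈ 133.29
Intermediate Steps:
I = 5
s(v, W) = W*v
√(s((-5 - 2)*I, 1/(88 + 205)) - 21*(-846)) = √(((-5 - 2)*5)/(88 + 205) - 21*(-846)) = √((-7*5)/293 + 17766) = √((1/293)*(-35) + 17766) = √(-35/293 + 17766) = √(5205403/293) = √1525183079/293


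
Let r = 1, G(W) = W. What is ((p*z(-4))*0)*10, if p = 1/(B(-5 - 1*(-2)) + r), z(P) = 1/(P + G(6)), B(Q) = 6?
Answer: 0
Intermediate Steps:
z(P) = 1/(6 + P) (z(P) = 1/(P + 6) = 1/(6 + P))
p = 1/7 (p = 1/(6 + 1) = 1/7 ≈ 0.14286)
((p*z(-4))*0)*10 = ((1/(7*(6 - 4)))*0)*10 = (((1/7)/2)*0)*10 = (((1/7)*(1/2))*0)*10 = ((1/14)*0)*10 = 0*10 = 0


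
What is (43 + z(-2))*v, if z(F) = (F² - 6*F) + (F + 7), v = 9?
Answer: 576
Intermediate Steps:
z(F) = 7 + F² - 5*F (z(F) = (F² - 6*F) + (7 + F) = 7 + F² - 5*F)
(43 + z(-2))*v = (43 + (7 + (-2)² - 5*(-2)))*9 = (43 + (7 + 4 + 10))*9 = (43 + 21)*9 = 64*9 = 576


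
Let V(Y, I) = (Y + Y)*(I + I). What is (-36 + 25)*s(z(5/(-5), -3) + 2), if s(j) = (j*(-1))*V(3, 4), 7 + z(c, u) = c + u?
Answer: -4752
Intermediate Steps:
z(c, u) = -7 + c + u (z(c, u) = -7 + (c + u) = -7 + c + u)
V(Y, I) = 4*I*Y (V(Y, I) = (2*Y)*(2*I) = 4*I*Y)
s(j) = -48*j (s(j) = (j*(-1))*(4*4*3) = -j*48 = -48*j)
(-36 + 25)*s(z(5/(-5), -3) + 2) = (-36 + 25)*(-48*((-7 + 5/(-5) - 3) + 2)) = -(-528)*((-7 + 5*(-1/5) - 3) + 2) = -(-528)*((-7 - 1 - 3) + 2) = -(-528)*(-11 + 2) = -(-528)*(-9) = -11*432 = -4752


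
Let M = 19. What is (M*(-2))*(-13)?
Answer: 494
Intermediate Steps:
(M*(-2))*(-13) = (19*(-2))*(-13) = -38*(-13) = 494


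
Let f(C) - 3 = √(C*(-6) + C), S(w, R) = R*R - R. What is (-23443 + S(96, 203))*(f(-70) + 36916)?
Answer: 648408397 + 87815*√14 ≈ 6.4874e+8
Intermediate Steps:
S(w, R) = R² - R
f(C) = 3 + √5*√(-C) (f(C) = 3 + √(C*(-6) + C) = 3 + √(-6*C + C) = 3 + √(-5*C) = 3 + √5*√(-C))
(-23443 + S(96, 203))*(f(-70) + 36916) = (-23443 + 203*(-1 + 203))*((3 + √5*√(-1*(-70))) + 36916) = (-23443 + 203*202)*((3 + √5*√70) + 36916) = (-23443 + 41006)*((3 + 5*√14) + 36916) = 17563*(36919 + 5*√14) = 648408397 + 87815*√14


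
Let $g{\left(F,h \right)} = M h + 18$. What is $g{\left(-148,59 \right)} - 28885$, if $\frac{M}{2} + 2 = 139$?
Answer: $-12701$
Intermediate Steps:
$M = 274$ ($M = -4 + 2 \cdot 139 = -4 + 278 = 274$)
$g{\left(F,h \right)} = 18 + 274 h$ ($g{\left(F,h \right)} = 274 h + 18 = 18 + 274 h$)
$g{\left(-148,59 \right)} - 28885 = \left(18 + 274 \cdot 59\right) - 28885 = \left(18 + 16166\right) - 28885 = 16184 - 28885 = -12701$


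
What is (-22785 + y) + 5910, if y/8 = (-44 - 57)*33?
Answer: -43539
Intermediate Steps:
y = -26664 (y = 8*((-44 - 57)*33) = 8*(-101*33) = 8*(-3333) = -26664)
(-22785 + y) + 5910 = (-22785 - 26664) + 5910 = -49449 + 5910 = -43539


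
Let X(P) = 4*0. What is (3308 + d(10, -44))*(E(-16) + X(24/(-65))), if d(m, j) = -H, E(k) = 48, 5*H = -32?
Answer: 795456/5 ≈ 1.5909e+5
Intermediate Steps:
H = -32/5 (H = (⅕)*(-32) = -32/5 ≈ -6.4000)
d(m, j) = 32/5 (d(m, j) = -1*(-32/5) = 32/5)
X(P) = 0
(3308 + d(10, -44))*(E(-16) + X(24/(-65))) = (3308 + 32/5)*(48 + 0) = (16572/5)*48 = 795456/5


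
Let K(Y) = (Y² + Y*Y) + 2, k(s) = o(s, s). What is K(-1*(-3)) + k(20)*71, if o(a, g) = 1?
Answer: 91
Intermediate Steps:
k(s) = 1
K(Y) = 2 + 2*Y² (K(Y) = (Y² + Y²) + 2 = 2*Y² + 2 = 2 + 2*Y²)
K(-1*(-3)) + k(20)*71 = (2 + 2*(-1*(-3))²) + 1*71 = (2 + 2*3²) + 71 = (2 + 2*9) + 71 = (2 + 18) + 71 = 20 + 71 = 91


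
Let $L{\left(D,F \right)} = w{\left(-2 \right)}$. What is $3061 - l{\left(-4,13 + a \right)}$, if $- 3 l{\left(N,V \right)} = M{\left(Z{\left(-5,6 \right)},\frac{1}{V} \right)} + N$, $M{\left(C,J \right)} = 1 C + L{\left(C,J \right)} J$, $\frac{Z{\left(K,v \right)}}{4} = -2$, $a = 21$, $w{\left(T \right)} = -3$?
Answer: $\frac{103937}{34} \approx 3057.0$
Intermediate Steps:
$L{\left(D,F \right)} = -3$
$Z{\left(K,v \right)} = -8$ ($Z{\left(K,v \right)} = 4 \left(-2\right) = -8$)
$M{\left(C,J \right)} = C - 3 J$ ($M{\left(C,J \right)} = 1 C - 3 J = C - 3 J$)
$l{\left(N,V \right)} = \frac{8}{3} + \frac{1}{V} - \frac{N}{3}$ ($l{\left(N,V \right)} = - \frac{\left(-8 - \frac{3}{V}\right) + N}{3} = - \frac{-8 + N - \frac{3}{V}}{3} = \frac{8}{3} + \frac{1}{V} - \frac{N}{3}$)
$3061 - l{\left(-4,13 + a \right)} = 3061 - \left(\frac{8}{3} + \frac{1}{13 + 21} - - \frac{4}{3}\right) = 3061 - \left(\frac{8}{3} + \frac{1}{34} + \frac{4}{3}\right) = 3061 - \frac{137}{34} = \frac{103937}{34}$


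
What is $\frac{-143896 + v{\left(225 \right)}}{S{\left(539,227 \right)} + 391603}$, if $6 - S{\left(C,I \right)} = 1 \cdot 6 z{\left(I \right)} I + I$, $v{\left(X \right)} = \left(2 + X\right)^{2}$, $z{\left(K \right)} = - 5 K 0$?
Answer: $- \frac{92367}{391382} \approx -0.236$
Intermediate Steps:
$z{\left(K \right)} = 0$
$S{\left(C,I \right)} = 6 - I$ ($S{\left(C,I \right)} = 6 - \left(1 \cdot 6 \cdot 0 I + I\right) = 6 - \left(6 \cdot 0 I + I\right) = 6 - \left(0 I + I\right) = 6 - \left(0 + I\right) = 6 - I$)
$\frac{-143896 + v{\left(225 \right)}}{S{\left(539,227 \right)} + 391603} = \frac{-143896 + \left(2 + 225\right)^{2}}{\left(6 - 227\right) + 391603} = \frac{-143896 + 227^{2}}{\left(6 - 227\right) + 391603} = \frac{-143896 + 51529}{-221 + 391603} = - \frac{92367}{391382}$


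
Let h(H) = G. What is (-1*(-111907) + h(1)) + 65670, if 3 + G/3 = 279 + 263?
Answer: 179194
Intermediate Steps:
G = 1617 (G = -9 + 3*(279 + 263) = -9 + 3*542 = -9 + 1626 = 1617)
h(H) = 1617
(-1*(-111907) + h(1)) + 65670 = (-1*(-111907) + 1617) + 65670 = (111907 + 1617) + 65670 = 113524 + 65670 = 179194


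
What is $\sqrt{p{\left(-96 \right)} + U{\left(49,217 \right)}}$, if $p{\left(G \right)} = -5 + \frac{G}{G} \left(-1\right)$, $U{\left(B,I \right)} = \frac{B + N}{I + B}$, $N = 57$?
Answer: $\frac{i \sqrt{99085}}{133} \approx 2.3667 i$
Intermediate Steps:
$U{\left(B,I \right)} = \frac{57 + B}{B + I}$ ($U{\left(B,I \right)} = \frac{B + 57}{I + B} = \frac{57 + B}{B + I}$)
$p{\left(G \right)} = -6$ ($p{\left(G \right)} = -5 + 1 \left(-1\right) = -5 - 1 = -6$)
$\sqrt{p{\left(-96 \right)} + U{\left(49,217 \right)}} = \sqrt{-6 + \frac{57 + 49}{49 + 217}} = \sqrt{-6 + \frac{1}{266} \cdot 106} = \sqrt{-6 + \frac{53}{133}} = \sqrt{- \frac{745}{133}} = \frac{i \sqrt{99085}}{133}$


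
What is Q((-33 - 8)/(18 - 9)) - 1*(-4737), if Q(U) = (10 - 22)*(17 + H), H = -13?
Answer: 4689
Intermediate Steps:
Q(U) = -48 (Q(U) = (10 - 22)*(17 - 13) = -12*4 = -48)
Q((-33 - 8)/(18 - 9)) - 1*(-4737) = -48 - 1*(-4737) = -48 + 4737 = 4689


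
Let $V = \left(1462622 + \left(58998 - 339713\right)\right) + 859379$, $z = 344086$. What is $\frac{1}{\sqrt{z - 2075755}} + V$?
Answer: $2041286 - \frac{i \sqrt{1731669}}{1731669} \approx 2.0413 \cdot 10^{6} - 0.00075992 i$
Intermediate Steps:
$V = 2041286$ ($V = \left(1462622 + \left(58998 - 339713\right)\right) + 859379 = \left(1462622 - 280715\right) + 859379 = 1181907 + 859379 = 2041286$)
$\frac{1}{\sqrt{z - 2075755}} + V = \frac{1}{\sqrt{344086 - 2075755}} + 2041286 = \frac{1}{\sqrt{-1731669}} + 2041286 = \frac{1}{i \sqrt{1731669}} + 2041286 = - \frac{i \sqrt{1731669}}{1731669} + 2041286 = 2041286 - \frac{i \sqrt{1731669}}{1731669}$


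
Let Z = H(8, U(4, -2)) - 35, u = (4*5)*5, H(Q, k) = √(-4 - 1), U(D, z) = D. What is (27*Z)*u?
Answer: -94500 + 2700*I*√5 ≈ -94500.0 + 6037.4*I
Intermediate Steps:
H(Q, k) = I*√5 (H(Q, k) = √(-5) = I*√5)
u = 100 (u = 20*5 = 100)
Z = -35 + I*√5 (Z = I*√5 - 35 = -35 + I*√5 ≈ -35.0 + 2.2361*I)
(27*Z)*u = (27*(-35 + I*√5))*100 = (-945 + 27*I*√5)*100 = -94500 + 2700*I*√5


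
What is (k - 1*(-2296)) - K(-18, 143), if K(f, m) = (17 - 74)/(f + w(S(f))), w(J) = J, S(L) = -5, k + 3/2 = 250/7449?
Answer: 785381917/342654 ≈ 2292.1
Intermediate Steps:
k = -21847/14898 (k = -3/2 + 250/7449 = -21847/14898 ≈ -1.4664)
K(f, m) = -57/(-5 + f) (K(f, m) = (17 - 74)/(f - 5) = -57/(-5 + f))
(k - 1*(-2296)) - K(-18, 143) = (-21847/14898 - 1*(-2296)) - (-57)/(-5 - 18) = (-21847/14898 + 2296) - (-57)/(-23) = 34183961/14898 - (-57)*(-1)/23 = 34183961/14898 - 1*57/23 = 34183961/14898 - 57/23 = 785381917/342654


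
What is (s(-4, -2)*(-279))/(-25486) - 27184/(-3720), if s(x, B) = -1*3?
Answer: 86212223/11850990 ≈ 7.2747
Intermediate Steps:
s(x, B) = -3
(s(-4, -2)*(-279))/(-25486) - 27184/(-3720) = -3*(-279)/(-25486) - 27184/(-3720) = 837*(-1/25486) - 27184*(-1/3720) = -837/25486 + 3398/465 = 86212223/11850990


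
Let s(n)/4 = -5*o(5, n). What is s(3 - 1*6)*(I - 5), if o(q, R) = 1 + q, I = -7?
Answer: 1440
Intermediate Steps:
s(n) = -120 (s(n) = 4*(-5*(1 + 5)) = 4*(-5*6) = 4*(-30) = -120)
s(3 - 1*6)*(I - 5) = -120*(-7 - 5) = -120*(-12) = 1440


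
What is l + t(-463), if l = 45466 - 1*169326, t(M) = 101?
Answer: -123759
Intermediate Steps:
l = -123860 (l = 45466 - 169326 = -123860)
l + t(-463) = -123860 + 101 = -123759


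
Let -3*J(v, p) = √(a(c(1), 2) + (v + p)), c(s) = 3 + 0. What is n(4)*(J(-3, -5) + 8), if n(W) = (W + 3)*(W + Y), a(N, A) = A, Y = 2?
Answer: 336 - 14*I*√6 ≈ 336.0 - 34.293*I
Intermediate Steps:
c(s) = 3
n(W) = (2 + W)*(3 + W) (n(W) = (W + 3)*(W + 2) = (3 + W)*(2 + W) = (2 + W)*(3 + W))
J(v, p) = -√(2 + p + v)/3 (J(v, p) = -√(2 + (v + p))/3 = -√(2 + (p + v))/3 = -√(2 + p + v)/3)
n(4)*(J(-3, -5) + 8) = (6 + 4² + 5*4)*(-√(2 - 5 - 3)/3 + 8) = (6 + 16 + 20)*(-I*√6/3 + 8) = 42*(-I*√6/3 + 8) = 42*(8 - I*√6/3) = 336 - 14*I*√6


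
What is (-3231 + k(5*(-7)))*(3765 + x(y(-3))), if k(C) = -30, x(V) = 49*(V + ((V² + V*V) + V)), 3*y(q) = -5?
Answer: -37898255/3 ≈ -1.2633e+7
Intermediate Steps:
y(q) = -5/3 (y(q) = (⅓)*(-5) = -5/3)
x(V) = 98*V + 98*V² (x(V) = 49*(V + ((V² + V²) + V)) = 49*(V + (2*V² + V)) = 49*(V + (V + 2*V²)) = 49*(2*V + 2*V²) = 98*V + 98*V²)
(-3231 + k(5*(-7)))*(3765 + x(y(-3))) = (-3231 - 30)*(3765 + 98*(-5/3)*(1 - 5/3)) = -3261*(3765 + 98*(-5/3)*(-⅔)) = -3261*(3765 + 980/9) = -3261*34865/9 = -37898255/3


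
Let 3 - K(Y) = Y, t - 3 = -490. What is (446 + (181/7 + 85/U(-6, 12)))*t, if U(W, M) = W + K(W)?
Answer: -5115448/21 ≈ -2.4359e+5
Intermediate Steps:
t = -487 (t = 3 - 490 = -487)
K(Y) = 3 - Y
U(W, M) = 3 (U(W, M) = W + (3 - W) = 3)
(446 + (181/7 + 85/U(-6, 12)))*t = (446 + (181/7 + 85/3))*(-487) = (446 + 1138/21)*(-487) = (10504/21)*(-487) = -5115448/21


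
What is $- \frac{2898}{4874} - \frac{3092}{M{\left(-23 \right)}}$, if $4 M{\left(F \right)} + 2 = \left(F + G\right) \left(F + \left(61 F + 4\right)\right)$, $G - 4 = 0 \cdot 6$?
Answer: $- \frac{8660875}{8229749} \approx -1.0524$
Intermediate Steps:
$G = 4$ ($G = 4 + 0 \cdot 6 = 4 + 0 = 4$)
$M{\left(F \right)} = - \frac{1}{2} + \frac{\left(4 + F\right) \left(4 + 62 F\right)}{4}$ ($M{\left(F \right)} = - \frac{1}{2} + \frac{\left(F + 4\right) \left(F + \left(61 F + 4\right)\right)}{4} = - \frac{1}{2} + \frac{\left(4 + F\right) \left(F + \left(4 + 61 F\right)\right)}{4} = - \frac{1}{2} + \frac{\left(4 + F\right) \left(4 + 62 F\right)}{4}$)
$- \frac{2898}{4874} - \frac{3092}{M{\left(-23 \right)}} = - \frac{2898}{4874} - \frac{3092}{\frac{7}{2} + 63 \left(-23\right) + \frac{31 \left(-23\right)^{2}}{2}} = \left(-2898\right) \frac{1}{4874} - \frac{3092}{\frac{7}{2} - 1449 + \frac{31}{2} \cdot 529} = - \frac{1449}{2437} - \frac{3092}{\frac{7}{2} - 1449 + \frac{16399}{2}} = - \frac{1449}{2437} - \frac{3092}{6754} = - \frac{1449}{2437} - \frac{1546}{3377} = - \frac{8660875}{8229749}$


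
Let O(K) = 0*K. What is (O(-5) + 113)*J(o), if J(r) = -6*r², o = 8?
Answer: -43392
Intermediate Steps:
O(K) = 0
(O(-5) + 113)*J(o) = (0 + 113)*(-6*8²) = 113*(-6*64) = 113*(-384) = -43392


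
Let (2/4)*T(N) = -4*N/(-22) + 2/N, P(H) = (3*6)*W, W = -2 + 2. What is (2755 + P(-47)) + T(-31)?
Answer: 935567/341 ≈ 2743.6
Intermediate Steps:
W = 0
P(H) = 0 (P(H) = (3*6)*0 = 18*0 = 0)
T(N) = 4/N + 4*N/11 (T(N) = 2*(-4*N/(-22) + 2/N) = 2*(-4*N*(-1/22) + 2/N) = 2*(2*N/11 + 2/N) = 2*(2/N + 2*N/11) = 4/N + 4*N/11)
(2755 + P(-47)) + T(-31) = (2755 + 0) + (4/(-31) + (4/11)*(-31)) = 2755 + (4*(-1/31) - 124/11) = 2755 + (-4/31 - 124/11) = 2755 - 3888/341 = 935567/341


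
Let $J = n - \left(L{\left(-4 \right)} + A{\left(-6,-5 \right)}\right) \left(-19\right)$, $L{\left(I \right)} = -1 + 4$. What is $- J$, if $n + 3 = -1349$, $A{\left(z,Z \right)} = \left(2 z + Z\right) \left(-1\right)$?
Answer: $972$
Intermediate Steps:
$A{\left(z,Z \right)} = - Z - 2 z$ ($A{\left(z,Z \right)} = \left(Z + 2 z\right) \left(-1\right) = - Z - 2 z$)
$L{\left(I \right)} = 3$
$n = -1352$ ($n = -3 - 1349 = -1352$)
$J = -972$ ($J = -1352 - \left(3 - -17\right) \left(-19\right) = -1352 - \left(3 + \left(5 + 12\right)\right) \left(-19\right) = -1352 - \left(3 + 17\right) \left(-19\right) = -1352 - 20 \left(-19\right) = -1352 - -380 = -1352 + 380 = -972$)
$- J = \left(-1\right) \left(-972\right) = 972$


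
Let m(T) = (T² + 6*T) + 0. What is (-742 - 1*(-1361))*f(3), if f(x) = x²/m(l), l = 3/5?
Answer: 15475/11 ≈ 1406.8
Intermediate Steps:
l = ⅗ (l = 3*(⅕) = ⅗ ≈ 0.60000)
m(T) = T² + 6*T
f(x) = 25*x²/99 (f(x) = x²/((3*(6 + ⅗)/5)) = x²/(((⅗)*(33/5))) = x²/(99/25) = x²*(25/99) = 25*x²/99)
(-742 - 1*(-1361))*f(3) = (-742 - 1*(-1361))*((25/99)*3²) = (-742 + 1361)*((25/99)*9) = 619*(25/11) = 15475/11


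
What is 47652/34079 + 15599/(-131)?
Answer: -525355909/4464349 ≈ -117.68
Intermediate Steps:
47652/34079 + 15599/(-131) = 47652*(1/34079) + 15599*(-1/131) = 47652/34079 - 15599/131 = -525355909/4464349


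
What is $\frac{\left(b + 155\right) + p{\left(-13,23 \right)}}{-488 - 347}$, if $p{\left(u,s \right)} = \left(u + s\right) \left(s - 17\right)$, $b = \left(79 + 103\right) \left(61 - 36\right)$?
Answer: $- \frac{953}{167} \approx -5.7066$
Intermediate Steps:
$b = 4550$ ($b = 182 \cdot 25 = 4550$)
$p{\left(u,s \right)} = \left(-17 + s\right) \left(s + u\right)$ ($p{\left(u,s \right)} = \left(s + u\right) \left(-17 + s\right) = \left(-17 + s\right) \left(s + u\right)$)
$\frac{\left(b + 155\right) + p{\left(-13,23 \right)}}{-488 - 347} = \frac{\left(4550 + 155\right) + \left(23^{2} - 391 - -221 + 23 \left(-13\right)\right)}{-488 - 347} = \frac{4705 + \left(529 - 391 + 221 - 299\right)}{-488 - 347} = \frac{4705 + 60}{-835} = 4765 \left(- \frac{1}{835}\right) = - \frac{953}{167}$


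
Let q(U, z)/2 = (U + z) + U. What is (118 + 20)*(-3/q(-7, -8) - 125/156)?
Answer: -14467/143 ≈ -101.17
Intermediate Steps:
q(U, z) = 2*z + 4*U (q(U, z) = 2*((U + z) + U) = 2*(z + 2*U) = 2*z + 4*U)
(118 + 20)*(-3/q(-7, -8) - 125/156) = (118 + 20)*(-3/(2*(-8) + 4*(-7)) - 125/156) = 138*(-3/(-16 - 28) - 125*1/156) = 138*(-3/(-44) - 125/156) = 138*(-3*(-1/44) - 125/156) = 138*(3/44 - 125/156) = 138*(-629/858) = -14467/143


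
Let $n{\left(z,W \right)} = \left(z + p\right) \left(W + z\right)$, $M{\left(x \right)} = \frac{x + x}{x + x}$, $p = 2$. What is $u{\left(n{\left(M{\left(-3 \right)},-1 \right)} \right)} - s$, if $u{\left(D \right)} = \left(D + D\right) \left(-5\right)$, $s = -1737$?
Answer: $1737$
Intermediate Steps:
$M{\left(x \right)} = 1$ ($M{\left(x \right)} = \frac{2 x}{2 x} = 2 x \frac{1}{2 x} = 1$)
$n{\left(z,W \right)} = \left(2 + z\right) \left(W + z\right)$ ($n{\left(z,W \right)} = \left(z + 2\right) \left(W + z\right) = \left(2 + z\right) \left(W + z\right)$)
$u{\left(D \right)} = - 10 D$ ($u{\left(D \right)} = 2 D \left(-5\right) = - 10 D$)
$u{\left(n{\left(M{\left(-3 \right)},-1 \right)} \right)} - s = - 10 \left(1^{2} + 2 \left(-1\right) + 2 \cdot 1 - 1\right) - -1737 = - 10 \left(1 - 2 + 2 - 1\right) + 1737 = \left(-10\right) 0 + 1737 = 0 + 1737 = 1737$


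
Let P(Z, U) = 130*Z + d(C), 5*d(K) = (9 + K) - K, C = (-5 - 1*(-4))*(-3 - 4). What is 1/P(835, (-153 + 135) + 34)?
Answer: 5/542759 ≈ 9.2122e-6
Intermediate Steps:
C = 7 (C = (-5 + 4)*(-7) = -1*(-7) = 7)
d(K) = 9/5 (d(K) = ((9 + K) - K)/5 = (⅕)*9 = 9/5)
P(Z, U) = 9/5 + 130*Z (P(Z, U) = 130*Z + 9/5 = 9/5 + 130*Z)
1/P(835, (-153 + 135) + 34) = 1/(9/5 + 130*835) = 1/(9/5 + 108550) = 1/(542759/5) = 5/542759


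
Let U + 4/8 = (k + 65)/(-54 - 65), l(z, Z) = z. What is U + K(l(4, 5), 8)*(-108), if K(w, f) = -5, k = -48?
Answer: 7551/14 ≈ 539.36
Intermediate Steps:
U = -9/14 (U = -1/2 + (-48 + 65)/(-54 - 65) = -1/2 + 17/(-119) = -1/2 + 17*(-1/119) = -1/2 - 1/7 = -9/14 ≈ -0.64286)
U + K(l(4, 5), 8)*(-108) = -9/14 - 5*(-108) = -9/14 + 540 = 7551/14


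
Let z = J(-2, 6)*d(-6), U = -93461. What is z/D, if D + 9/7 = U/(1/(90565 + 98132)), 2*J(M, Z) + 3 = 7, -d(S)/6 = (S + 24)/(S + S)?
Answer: -21/20575112038 ≈ -1.0207e-9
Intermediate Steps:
d(S) = -3*(24 + S)/S (d(S) = -6*(S + 24)/(S + S) = -6*(24 + S)/(2*S) = -6*(24 + S)*1/(2*S) = -3*(24 + S)/S)
J(M, Z) = 2 (J(M, Z) = -3/2 + (½)*7 = -3/2 + 7/2 = 2)
z = 18 (z = 2*(-3 - 72/(-6)) = 2*(-3 - 72*(-⅙)) = 2*(-3 + 12) = 2*9 = 18)
D = -123450672228/7 (D = -9/7 - 93461/(1/(90565 + 98132)) = -9/7 - 93461/(1/188697) = -9/7 - 93461/1/188697 = -9/7 - 93461*188697 = -9/7 - 17635810317 = -123450672228/7 ≈ -1.7636e+10)
z/D = 18/(-123450672228/7) = 18*(-7/123450672228) = -21/20575112038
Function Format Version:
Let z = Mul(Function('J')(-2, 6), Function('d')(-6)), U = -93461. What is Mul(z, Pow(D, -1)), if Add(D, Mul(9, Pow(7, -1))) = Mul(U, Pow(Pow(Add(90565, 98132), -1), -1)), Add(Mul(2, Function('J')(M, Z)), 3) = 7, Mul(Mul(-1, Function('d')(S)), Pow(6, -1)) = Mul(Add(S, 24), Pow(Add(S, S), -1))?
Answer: Rational(-21, 20575112038) ≈ -1.0207e-9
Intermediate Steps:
Function('d')(S) = Mul(-3, Pow(S, -1), Add(24, S)) (Function('d')(S) = Mul(-6, Mul(Add(S, 24), Pow(Add(S, S), -1))) = Mul(-6, Mul(Add(24, S), Pow(Mul(2, S), -1))) = Mul(-6, Mul(Add(24, S), Mul(Rational(1, 2), Pow(S, -1)))) = Mul(-6, Mul(Rational(1, 2), Pow(S, -1), Add(24, S))) = Mul(-3, Pow(S, -1), Add(24, S)))
Function('J')(M, Z) = 2 (Function('J')(M, Z) = Add(Rational(-3, 2), Mul(Rational(1, 2), 7)) = Add(Rational(-3, 2), Rational(7, 2)) = 2)
z = 18 (z = Mul(2, Add(-3, Mul(-72, Pow(-6, -1)))) = Mul(2, Add(-3, Mul(-72, Rational(-1, 6)))) = Mul(2, Add(-3, 12)) = Mul(2, 9) = 18)
D = Rational(-123450672228, 7) (D = Add(Rational(-9, 7), Mul(-93461, Pow(Pow(Add(90565, 98132), -1), -1))) = Add(Rational(-9, 7), Mul(-93461, Pow(Pow(188697, -1), -1))) = Add(Rational(-9, 7), Mul(-93461, Pow(Rational(1, 188697), -1))) = Add(Rational(-9, 7), Mul(-93461, 188697)) = Add(Rational(-9, 7), -17635810317) = Rational(-123450672228, 7) ≈ -1.7636e+10)
Mul(z, Pow(D, -1)) = Mul(18, Pow(Rational(-123450672228, 7), -1)) = Mul(18, Rational(-7, 123450672228)) = Rational(-21, 20575112038)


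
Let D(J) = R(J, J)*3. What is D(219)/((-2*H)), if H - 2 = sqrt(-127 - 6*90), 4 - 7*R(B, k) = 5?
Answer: 3/4697 - 3*I*sqrt(667)/9394 ≈ 0.00063871 - 0.0082477*I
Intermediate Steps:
R(B, k) = -1/7 (R(B, k) = 4/7 - 1/7*5 = 4/7 - 5/7 = -1/7)
H = 2 + I*sqrt(667) (H = 2 + sqrt(-127 - 6*90) = 2 + sqrt(-127 - 540) = 2 + sqrt(-667) = 2 + I*sqrt(667) ≈ 2.0 + 25.826*I)
D(J) = -3/7 (D(J) = -1/7*3 = -3/7)
D(219)/((-2*H)) = -3*(-1/(2*(2 + I*sqrt(667))))/7 = -3/(7*(-4 - 2*I*sqrt(667)))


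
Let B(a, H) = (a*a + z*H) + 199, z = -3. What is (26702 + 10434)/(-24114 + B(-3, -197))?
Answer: -37136/23315 ≈ -1.5928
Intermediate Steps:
B(a, H) = 199 + a**2 - 3*H (B(a, H) = (a*a - 3*H) + 199 = (a**2 - 3*H) + 199 = 199 + a**2 - 3*H)
(26702 + 10434)/(-24114 + B(-3, -197)) = (26702 + 10434)/(-24114 + (199 + (-3)**2 - 3*(-197))) = 37136/(-24114 + (199 + 9 + 591)) = 37136/(-24114 + 799) = 37136/(-23315) = 37136*(-1/23315) = -37136/23315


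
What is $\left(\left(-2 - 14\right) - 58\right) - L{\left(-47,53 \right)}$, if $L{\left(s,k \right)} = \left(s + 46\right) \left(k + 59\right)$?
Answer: $38$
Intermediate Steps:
$L{\left(s,k \right)} = \left(46 + s\right) \left(59 + k\right)$
$\left(\left(-2 - 14\right) - 58\right) - L{\left(-47,53 \right)} = \left(\left(-2 - 14\right) - 58\right) - \left(2714 + 46 \cdot 53 + 59 \left(-47\right) + 53 \left(-47\right)\right) = \left(\left(-2 - 14\right) - 58\right) - \left(2714 + 2438 - 2773 - 2491\right) = \left(-16 - 58\right) - -112 = -74 + 112 = 38$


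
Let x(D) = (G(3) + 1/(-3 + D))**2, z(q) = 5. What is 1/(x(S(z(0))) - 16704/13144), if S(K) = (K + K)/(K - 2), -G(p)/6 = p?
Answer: 1643/367587 ≈ 0.0044697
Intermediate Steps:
G(p) = -6*p
S(K) = 2*K/(-2 + K) (S(K) = (2*K)/(-2 + K) = 2*K/(-2 + K))
x(D) = (-18 + 1/(-3 + D))**2 (x(D) = (-6*3 + 1/(-3 + D))**2 = (-18 + 1/(-3 + D))**2)
1/(x(S(z(0))) - 16704/13144) = 1/((-55 + 18*(2*5/(-2 + 5)))**2/(-3 + 2*5/(-2 + 5))**2 - 16704/13144) = 1/((-55 + 18*(2*5/3))**2/(-3 + 2*5/3)**2 - 16704*1/13144) = 1/((-55 + 18*(2*5*(1/3)))**2/(-3 + 2*5*(1/3))**2 - 2088/1643) = 1/((-55 + 18*(10/3))**2/(-3 + 10/3)**2 - 2088/1643) = 1/((-55 + 60)**2/3**(-2) - 2088/1643) = 1/(5**2*9 - 2088/1643) = 1/(25*9 - 2088/1643) = 1/(225 - 2088/1643) = 1/(367587/1643) = 1643/367587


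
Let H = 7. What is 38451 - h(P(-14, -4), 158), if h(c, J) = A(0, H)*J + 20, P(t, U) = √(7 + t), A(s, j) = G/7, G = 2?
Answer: 268701/7 ≈ 38386.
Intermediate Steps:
A(s, j) = 2/7
h(c, J) = 20 + 2*J/7 (h(c, J) = 2*J/7 + 20 = 20 + 2*J/7)
38451 - h(P(-14, -4), 158) = 38451 - (20 + (2/7)*158) = 38451 - (20 + 316/7) = 38451 - 1*456/7 = 38451 - 456/7 = 268701/7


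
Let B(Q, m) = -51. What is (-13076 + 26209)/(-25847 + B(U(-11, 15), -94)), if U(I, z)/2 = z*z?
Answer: -571/1126 ≈ -0.50710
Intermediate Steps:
U(I, z) = 2*z² (U(I, z) = 2*(z*z) = 2*z²)
(-13076 + 26209)/(-25847 + B(U(-11, 15), -94)) = (-13076 + 26209)/(-25847 - 51) = 13133/(-25898) = 13133*(-1/25898) = -571/1126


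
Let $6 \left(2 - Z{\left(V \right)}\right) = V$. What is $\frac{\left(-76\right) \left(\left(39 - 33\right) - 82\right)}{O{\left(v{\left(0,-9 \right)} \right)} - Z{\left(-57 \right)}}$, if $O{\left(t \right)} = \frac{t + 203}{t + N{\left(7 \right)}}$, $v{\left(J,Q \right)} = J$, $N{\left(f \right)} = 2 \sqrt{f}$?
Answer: $\frac{6992}{141} + \frac{8816 \sqrt{7}}{141} \approx 215.01$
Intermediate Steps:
$Z{\left(V \right)} = 2 - \frac{V}{6}$
$O{\left(t \right)} = \frac{203 + t}{t + 2 \sqrt{7}}$ ($O{\left(t \right)} = \frac{t + 203}{t + 2 \sqrt{7}} = \frac{203 + t}{t + 2 \sqrt{7}}$)
$\frac{\left(-76\right) \left(\left(39 - 33\right) - 82\right)}{O{\left(v{\left(0,-9 \right)} \right)} - Z{\left(-57 \right)}} = \frac{\left(-76\right) \left(\left(39 - 33\right) - 82\right)}{\frac{203 + 0}{0 + 2 \sqrt{7}} - \left(2 - - \frac{19}{2}\right)} = \frac{\left(-76\right) \left(\left(39 - 33\right) - 82\right)}{\frac{1}{2 \sqrt{7}} \cdot 203 - \left(2 + \frac{19}{2}\right)} = \frac{\left(-76\right) \left(6 - 82\right)}{\frac{\sqrt{7}}{14} \cdot 203 - \frac{23}{2}} = \frac{\left(-76\right) \left(-76\right)}{\frac{29 \sqrt{7}}{2} - \frac{23}{2}} = \frac{5776}{- \frac{23}{2} + \frac{29 \sqrt{7}}{2}}$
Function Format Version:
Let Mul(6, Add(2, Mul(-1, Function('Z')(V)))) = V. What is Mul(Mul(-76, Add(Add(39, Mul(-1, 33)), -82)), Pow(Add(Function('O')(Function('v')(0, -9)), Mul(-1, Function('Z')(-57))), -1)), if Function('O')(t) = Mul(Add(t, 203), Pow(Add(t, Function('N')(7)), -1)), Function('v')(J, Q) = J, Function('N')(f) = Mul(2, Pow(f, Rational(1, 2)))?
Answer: Add(Rational(6992, 141), Mul(Rational(8816, 141), Pow(7, Rational(1, 2)))) ≈ 215.01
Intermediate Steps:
Function('Z')(V) = Add(2, Mul(Rational(-1, 6), V))
Function('O')(t) = Mul(Pow(Add(t, Mul(2, Pow(7, Rational(1, 2)))), -1), Add(203, t)) (Function('O')(t) = Mul(Add(t, 203), Pow(Add(t, Mul(2, Pow(7, Rational(1, 2)))), -1)) = Mul(Add(203, t), Pow(Add(t, Mul(2, Pow(7, Rational(1, 2)))), -1)) = Mul(Pow(Add(t, Mul(2, Pow(7, Rational(1, 2)))), -1), Add(203, t)))
Mul(Mul(-76, Add(Add(39, Mul(-1, 33)), -82)), Pow(Add(Function('O')(Function('v')(0, -9)), Mul(-1, Function('Z')(-57))), -1)) = Mul(Mul(-76, Add(Add(39, Mul(-1, 33)), -82)), Pow(Add(Mul(Pow(Add(0, Mul(2, Pow(7, Rational(1, 2)))), -1), Add(203, 0)), Mul(-1, Add(2, Mul(Rational(-1, 6), -57)))), -1)) = Mul(Mul(-76, Add(Add(39, -33), -82)), Pow(Add(Mul(Pow(Mul(2, Pow(7, Rational(1, 2))), -1), 203), Mul(-1, Add(2, Rational(19, 2)))), -1)) = Mul(Mul(-76, Add(6, -82)), Pow(Add(Mul(Mul(Rational(1, 14), Pow(7, Rational(1, 2))), 203), Mul(-1, Rational(23, 2))), -1)) = Mul(Mul(-76, -76), Pow(Add(Mul(Rational(29, 2), Pow(7, Rational(1, 2))), Rational(-23, 2)), -1)) = Mul(5776, Pow(Add(Rational(-23, 2), Mul(Rational(29, 2), Pow(7, Rational(1, 2)))), -1))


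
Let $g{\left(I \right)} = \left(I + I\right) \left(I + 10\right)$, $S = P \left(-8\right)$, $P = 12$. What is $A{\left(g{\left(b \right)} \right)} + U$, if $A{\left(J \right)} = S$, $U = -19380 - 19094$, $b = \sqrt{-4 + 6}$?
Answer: $-38570$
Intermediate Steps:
$b = \sqrt{2} \approx 1.4142$
$U = -38474$
$S = -96$ ($S = 12 \left(-8\right) = -96$)
$g{\left(I \right)} = 2 I \left(10 + I\right)$
$A{\left(J \right)} = -96$
$A{\left(g{\left(b \right)} \right)} + U = -96 - 38474 = -38570$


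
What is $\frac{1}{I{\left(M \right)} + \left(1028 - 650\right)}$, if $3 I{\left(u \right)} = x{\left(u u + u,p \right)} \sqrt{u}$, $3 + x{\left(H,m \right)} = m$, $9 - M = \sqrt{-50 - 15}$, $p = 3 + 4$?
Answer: $\frac{1}{378 + \frac{4 \sqrt{9 - i \sqrt{65}}}{3}} \approx 0.0026155 + 1.132 \cdot 10^{-5} i$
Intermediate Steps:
$p = 7$
$M = 9 - i \sqrt{65}$ ($M = 9 - \sqrt{-50 - 15} = 9 - \sqrt{-65} = 9 - i \sqrt{65} \approx 9.0 - 8.0623 i$)
$x{\left(H,m \right)} = -3 + m$
$I{\left(u \right)} = \frac{4 \sqrt{u}}{3}$ ($I{\left(u \right)} = \frac{\left(-3 + 7\right) \sqrt{u}}{3} = \frac{4 \sqrt{u}}{3}$)
$\frac{1}{I{\left(M \right)} + \left(1028 - 650\right)} = \frac{1}{\frac{4 \sqrt{9 - i \sqrt{65}}}{3} + \left(1028 - 650\right)} = \frac{1}{\frac{4 \sqrt{9 - i \sqrt{65}}}{3} + 378} = \frac{1}{378 + \frac{4 \sqrt{9 - i \sqrt{65}}}{3}}$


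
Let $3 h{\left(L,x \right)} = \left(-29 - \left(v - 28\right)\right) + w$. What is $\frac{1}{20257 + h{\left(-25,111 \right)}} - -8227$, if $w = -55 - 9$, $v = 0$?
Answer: $\frac{499428265}{60706} \approx 8227.0$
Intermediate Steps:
$w = -64$ ($w = -55 - 9 = -64$)
$h{\left(L,x \right)} = - \frac{65}{3}$ ($h{\left(L,x \right)} = \frac{\left(-29 - \left(0 - 28\right)\right) - 64}{3} = \frac{\left(-29 - -28\right) - 64}{3} = \frac{\left(-29 + 28\right) - 64}{3} = \frac{-1 - 64}{3} = \frac{1}{3} \left(-65\right) = - \frac{65}{3}$)
$\frac{1}{20257 + h{\left(-25,111 \right)}} - -8227 = \frac{1}{20257 - \frac{65}{3}} - -8227 = \frac{1}{\frac{60706}{3}} + 8227 = \frac{3}{60706} + 8227 = \frac{499428265}{60706}$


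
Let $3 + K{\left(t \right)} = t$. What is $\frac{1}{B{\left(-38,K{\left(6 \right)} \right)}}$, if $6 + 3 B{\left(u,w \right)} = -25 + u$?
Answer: $- \frac{1}{23} \approx -0.043478$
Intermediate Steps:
$K{\left(t \right)} = -3 + t$
$B{\left(u,w \right)} = - \frac{31}{3} + \frac{u}{3}$ ($B{\left(u,w \right)} = -2 + \frac{-25 + u}{3} = -2 + \left(- \frac{25}{3} + \frac{u}{3}\right) = - \frac{31}{3} + \frac{u}{3}$)
$\frac{1}{B{\left(-38,K{\left(6 \right)} \right)}} = \frac{1}{- \frac{31}{3} + \frac{1}{3} \left(-38\right)} = \frac{1}{- \frac{31}{3} - \frac{38}{3}} = \frac{1}{-23} = - \frac{1}{23}$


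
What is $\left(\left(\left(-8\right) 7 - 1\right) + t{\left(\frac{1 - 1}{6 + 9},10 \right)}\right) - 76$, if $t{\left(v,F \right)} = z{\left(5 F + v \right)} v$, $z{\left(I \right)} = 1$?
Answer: $-133$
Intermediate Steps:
$t{\left(v,F \right)} = v$ ($t{\left(v,F \right)} = 1 v = v$)
$\left(\left(\left(-8\right) 7 - 1\right) + t{\left(\frac{1 - 1}{6 + 9},10 \right)}\right) - 76 = \left(\left(\left(-8\right) 7 - 1\right) + \frac{1 - 1}{6 + 9}\right) - 76 = \left(\left(-56 - 1\right) + \frac{0}{15}\right) - 76 = \left(-57 + 0 \cdot \frac{1}{15}\right) - 76 = \left(-57 + 0\right) - 76 = -57 - 76 = -133$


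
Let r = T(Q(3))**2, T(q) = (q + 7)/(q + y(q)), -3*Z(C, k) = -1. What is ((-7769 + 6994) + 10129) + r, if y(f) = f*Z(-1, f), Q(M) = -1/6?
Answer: 164793/16 ≈ 10300.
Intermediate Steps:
Q(M) = -1/6 (Q(M) = -1*1/6 = -1/6)
Z(C, k) = 1/3 (Z(C, k) = -1/3*(-1) = 1/3)
y(f) = f/3 (y(f) = f*(1/3) = f/3)
T(q) = 3*(7 + q)/(4*q) (T(q) = (q + 7)/(q + q/3) = (7 + q)/((4*q/3)) = (7 + q)*(3/(4*q)) = 3*(7 + q)/(4*q))
r = 15129/16 (r = (3*(7 - 1/6)/(4*(-1/6)))**2 = ((3/4)*(-6)*(41/6))**2 = (-123/4)**2 = 15129/16 ≈ 945.56)
((-7769 + 6994) + 10129) + r = ((-7769 + 6994) + 10129) + 15129/16 = (-775 + 10129) + 15129/16 = 9354 + 15129/16 = 164793/16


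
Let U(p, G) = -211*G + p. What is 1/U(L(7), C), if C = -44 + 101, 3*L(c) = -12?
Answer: -1/12031 ≈ -8.3119e-5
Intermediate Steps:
L(c) = -4 (L(c) = (1/3)*(-12) = -4)
C = 57
U(p, G) = p - 211*G
1/U(L(7), C) = 1/(-4 - 211*57) = 1/(-4 - 12027) = 1/(-12031) = -1/12031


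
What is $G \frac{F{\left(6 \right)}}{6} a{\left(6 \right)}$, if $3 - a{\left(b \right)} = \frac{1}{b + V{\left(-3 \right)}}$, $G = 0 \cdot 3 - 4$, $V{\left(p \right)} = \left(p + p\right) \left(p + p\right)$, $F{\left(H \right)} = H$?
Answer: $- \frac{250}{21} \approx -11.905$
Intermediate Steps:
$V{\left(p \right)} = 4 p^{2}$ ($V{\left(p \right)} = 2 p 2 p = 4 p^{2}$)
$G = -4$ ($G = 0 - 4 = -4$)
$a{\left(b \right)} = 3 - \frac{1}{36 + b}$ ($a{\left(b \right)} = 3 - \frac{1}{b + 4 \left(-3\right)^{2}} = 3 - \frac{1}{b + 4 \cdot 9} = 3 - \frac{1}{b + 36} = 3 - \frac{1}{36 + b}$)
$G \frac{F{\left(6 \right)}}{6} a{\left(6 \right)} = - 4 \cdot \frac{6}{6} \frac{107 + 3 \cdot 6}{36 + 6} = - 4 \cdot 6 \cdot \frac{1}{6} \frac{107 + 18}{42} = \left(-4\right) 1 \cdot \frac{1}{42} \cdot 125 = \left(-4\right) \frac{125}{42} = - \frac{250}{21}$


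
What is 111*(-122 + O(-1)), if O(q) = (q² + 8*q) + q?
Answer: -14430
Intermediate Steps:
O(q) = q² + 9*q
111*(-122 + O(-1)) = 111*(-122 - (9 - 1)) = 111*(-122 - 1*8) = 111*(-122 - 8) = 111*(-130) = -14430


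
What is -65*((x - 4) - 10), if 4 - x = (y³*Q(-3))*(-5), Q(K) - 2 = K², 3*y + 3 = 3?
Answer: 650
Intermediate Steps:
y = 0 (y = -1 + (⅓)*3 = -1 + 1 = 0)
Q(K) = 2 + K²
x = 4 (x = 4 - 0³*(2 + (-3)²)*(-5) = 4 - 0*(2 + 9)*(-5) = 4 - 0*11*(-5) = 4 - 0*(-5) = 4 - 1*0 = 4 + 0 = 4)
-65*((x - 4) - 10) = -65*((4 - 4) - 10) = -65*(0 - 10) = -65*(-10) = 650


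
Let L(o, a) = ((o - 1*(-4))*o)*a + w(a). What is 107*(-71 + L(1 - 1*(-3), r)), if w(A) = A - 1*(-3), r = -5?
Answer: -24931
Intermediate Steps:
w(A) = 3 + A (w(A) = A + 3 = 3 + A)
L(o, a) = 3 + a + a*o*(4 + o) (L(o, a) = ((o - 1*(-4))*o)*a + (3 + a) = ((o + 4)*o)*a + (3 + a) = ((4 + o)*o)*a + (3 + a) = (o*(4 + o))*a + (3 + a) = a*o*(4 + o) + (3 + a) = 3 + a + a*o*(4 + o))
107*(-71 + L(1 - 1*(-3), r)) = 107*(-71 + (3 - 5 - 5*(1 - 1*(-3))² + 4*(-5)*(1 - 1*(-3)))) = 107*(-71 + (3 - 5 - 5*(1 + 3)² + 4*(-5)*(1 + 3))) = 107*(-71 + (3 - 5 - 5*4² + 4*(-5)*4)) = 107*(-71 + (3 - 5 - 5*16 - 80)) = 107*(-71 + (3 - 5 - 80 - 80)) = 107*(-71 - 162) = 107*(-233) = -24931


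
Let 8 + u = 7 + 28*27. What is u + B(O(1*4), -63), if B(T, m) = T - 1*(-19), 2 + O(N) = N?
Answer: 776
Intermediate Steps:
O(N) = -2 + N
B(T, m) = 19 + T (B(T, m) = T + 19 = 19 + T)
u = 755 (u = -8 + (7 + 28*27) = -8 + (7 + 756) = -8 + 763 = 755)
u + B(O(1*4), -63) = 755 + (19 + (-2 + 1*4)) = 755 + (19 + (-2 + 4)) = 755 + (19 + 2) = 755 + 21 = 776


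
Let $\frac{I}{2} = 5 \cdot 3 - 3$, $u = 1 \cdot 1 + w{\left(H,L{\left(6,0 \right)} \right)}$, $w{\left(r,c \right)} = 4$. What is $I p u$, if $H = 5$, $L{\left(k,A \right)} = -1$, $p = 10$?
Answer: $1200$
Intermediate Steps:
$u = 5$ ($u = 1 \cdot 1 + 4 = 1 + 4 = 5$)
$I = 24$ ($I = 2 \left(5 \cdot 3 - 3\right) = 2 \left(15 - 3\right) = 2 \cdot 12 = 24$)
$I p u = 24 \cdot 10 \cdot 5 = 240 \cdot 5 = 1200$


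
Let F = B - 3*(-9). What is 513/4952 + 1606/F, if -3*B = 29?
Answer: 5971353/64376 ≈ 92.757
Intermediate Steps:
B = -29/3 (B = -⅓*29 = -29/3 ≈ -9.6667)
F = 52/3 (F = -29/3 - 3*(-9) = -29/3 + 27 = 52/3 ≈ 17.333)
513/4952 + 1606/F = 513/4952 + 1606/(52/3) = 513*(1/4952) + 1606*(3/52) = 513/4952 + 2409/26 = 5971353/64376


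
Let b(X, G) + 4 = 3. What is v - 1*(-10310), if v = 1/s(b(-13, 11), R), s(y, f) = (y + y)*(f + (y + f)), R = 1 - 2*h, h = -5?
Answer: 433019/42 ≈ 10310.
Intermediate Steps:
b(X, G) = -1 (b(X, G) = -4 + 3 = -1)
R = 11 (R = 1 - 2*(-5) = 1 + 10 = 11)
s(y, f) = 2*y*(y + 2*f) (s(y, f) = (2*y)*(f + (f + y)) = (2*y)*(y + 2*f) = 2*y*(y + 2*f))
v = -1/42 (v = 1/(2*(-1)*(-1 + 2*11)) = 1/(2*(-1)*(-1 + 22)) = 1/(2*(-1)*21) = 1/(-42) = -1/42 ≈ -0.023810)
v - 1*(-10310) = -1/42 - 1*(-10310) = -1/42 + 10310 = 433019/42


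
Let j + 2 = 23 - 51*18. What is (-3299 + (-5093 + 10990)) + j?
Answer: 1701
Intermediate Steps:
j = -897 (j = -2 + (23 - 51*18) = -2 + (23 - 918) = -2 - 895 = -897)
(-3299 + (-5093 + 10990)) + j = (-3299 + (-5093 + 10990)) - 897 = (-3299 + 5897) - 897 = 2598 - 897 = 1701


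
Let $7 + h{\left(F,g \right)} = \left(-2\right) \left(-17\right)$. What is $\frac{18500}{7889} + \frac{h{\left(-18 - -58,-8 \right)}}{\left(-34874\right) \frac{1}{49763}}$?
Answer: $- \frac{1422071327}{39302998} \approx -36.182$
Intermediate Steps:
$h{\left(F,g \right)} = 27$ ($h{\left(F,g \right)} = -7 - -34 = -7 + 34 = 27$)
$\frac{18500}{7889} + \frac{h{\left(-18 - -58,-8 \right)}}{\left(-34874\right) \frac{1}{49763}} = \frac{18500}{7889} + \frac{27}{\left(-34874\right) \frac{1}{49763}} = 18500 \cdot \frac{1}{7889} + \frac{27}{\left(-34874\right) \frac{1}{49763}} = \frac{18500}{7889} + \frac{27}{- \frac{4982}{7109}} = \frac{18500}{7889} + 27 \left(- \frac{7109}{4982}\right) = \frac{18500}{7889} - \frac{191943}{4982} = - \frac{1422071327}{39302998}$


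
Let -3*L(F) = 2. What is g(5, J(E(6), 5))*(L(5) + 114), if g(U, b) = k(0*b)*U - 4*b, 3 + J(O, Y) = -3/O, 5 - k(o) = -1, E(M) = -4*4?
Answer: 4675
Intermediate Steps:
E(M) = -16
k(o) = 6 (k(o) = 5 - 1*(-1) = 5 + 1 = 6)
L(F) = -⅔ (L(F) = -⅓*2 = -⅔)
J(O, Y) = -3 - 3/O
g(U, b) = -4*b + 6*U (g(U, b) = 6*U - 4*b = -4*b + 6*U)
g(5, J(E(6), 5))*(L(5) + 114) = (-4*(-3 - 3/(-16)) + 6*5)*(-⅔ + 114) = (-4*(-3 - 3*(-1/16)) + 30)*(340/3) = (-4*(-3 + 3/16) + 30)*(340/3) = (-4*(-45/16) + 30)*(340/3) = (45/4 + 30)*(340/3) = (165/4)*(340/3) = 4675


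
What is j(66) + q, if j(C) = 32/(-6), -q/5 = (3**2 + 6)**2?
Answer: -3391/3 ≈ -1130.3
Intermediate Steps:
q = -1125 (q = -5*(3**2 + 6)**2 = -5*(9 + 6)**2 = -5*15**2 = -5*225 = -1125)
j(C) = -16/3 (j(C) = 32*(-1/6) = -16/3)
j(66) + q = -16/3 - 1125 = -3391/3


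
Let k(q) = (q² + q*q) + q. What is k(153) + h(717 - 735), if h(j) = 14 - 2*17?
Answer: 46951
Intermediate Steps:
h(j) = -20 (h(j) = 14 - 34 = -20)
k(q) = q + 2*q² (k(q) = (q² + q²) + q = 2*q² + q = q + 2*q²)
k(153) + h(717 - 735) = 153*(1 + 2*153) - 20 = 153*(1 + 306) - 20 = 153*307 - 20 = 46971 - 20 = 46951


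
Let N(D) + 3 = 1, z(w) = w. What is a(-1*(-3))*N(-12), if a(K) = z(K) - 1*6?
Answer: 6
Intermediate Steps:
a(K) = -6 + K (a(K) = K - 1*6 = K - 6 = -6 + K)
N(D) = -2 (N(D) = -3 + 1 = -2)
a(-1*(-3))*N(-12) = (-6 - 1*(-3))*(-2) = (-6 + 3)*(-2) = -3*(-2) = 6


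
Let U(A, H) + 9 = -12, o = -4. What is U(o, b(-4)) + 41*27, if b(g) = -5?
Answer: 1086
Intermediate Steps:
U(A, H) = -21 (U(A, H) = -9 - 12 = -21)
U(o, b(-4)) + 41*27 = -21 + 41*27 = -21 + 1107 = 1086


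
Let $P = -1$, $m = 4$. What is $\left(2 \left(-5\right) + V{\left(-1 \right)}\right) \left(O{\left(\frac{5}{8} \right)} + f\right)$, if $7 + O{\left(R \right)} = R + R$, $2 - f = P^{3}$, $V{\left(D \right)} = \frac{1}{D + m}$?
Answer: $\frac{319}{12} \approx 26.583$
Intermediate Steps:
$V{\left(D \right)} = \frac{1}{4 + D}$ ($V{\left(D \right)} = \frac{1}{D + 4} = \frac{1}{4 + D}$)
$f = 3$ ($f = 2 - \left(-1\right)^{3} = 2 - -1 = 2 + 1 = 3$)
$O{\left(R \right)} = -7 + 2 R$ ($O{\left(R \right)} = -7 + \left(R + R\right) = -7 + 2 R$)
$\left(2 \left(-5\right) + V{\left(-1 \right)}\right) \left(O{\left(\frac{5}{8} \right)} + f\right) = \left(2 \left(-5\right) + \frac{1}{4 - 1}\right) \left(\left(-7 + 2 \cdot \frac{5}{8}\right) + 3\right) = \left(-10 + \frac{1}{3}\right) \left(\left(-7 + 2 \cdot 5 \cdot \frac{1}{8}\right) + 3\right) = \left(-10 + \frac{1}{3}\right) \left(\left(-7 + 2 \cdot \frac{5}{8}\right) + 3\right) = - \frac{29 \left(\left(-7 + \frac{5}{4}\right) + 3\right)}{3} = - \frac{29 \left(- \frac{23}{4} + 3\right)}{3} = \left(- \frac{29}{3}\right) \left(- \frac{11}{4}\right) = \frac{319}{12}$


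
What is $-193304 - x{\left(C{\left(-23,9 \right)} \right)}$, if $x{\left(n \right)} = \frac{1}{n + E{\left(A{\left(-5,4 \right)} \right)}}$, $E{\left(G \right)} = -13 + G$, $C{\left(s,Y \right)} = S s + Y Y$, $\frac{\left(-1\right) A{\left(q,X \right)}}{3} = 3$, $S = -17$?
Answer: $- \frac{86986801}{450} \approx -1.933 \cdot 10^{5}$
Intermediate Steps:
$A{\left(q,X \right)} = -9$ ($A{\left(q,X \right)} = \left(-3\right) 3 = -9$)
$C{\left(s,Y \right)} = Y^{2} - 17 s$ ($C{\left(s,Y \right)} = - 17 s + Y Y = - 17 s + Y^{2} = Y^{2} - 17 s$)
$x{\left(n \right)} = \frac{1}{-22 + n}$ ($x{\left(n \right)} = \frac{1}{n - 22} = \frac{1}{-22 + n}$)
$-193304 - x{\left(C{\left(-23,9 \right)} \right)} = -193304 - \frac{1}{-22 + \left(9^{2} - -391\right)} = -193304 - \frac{1}{-22 + \left(81 + 391\right)} = -193304 - \frac{1}{-22 + 472} = -193304 - \frac{1}{450} = - \frac{86986801}{450}$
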